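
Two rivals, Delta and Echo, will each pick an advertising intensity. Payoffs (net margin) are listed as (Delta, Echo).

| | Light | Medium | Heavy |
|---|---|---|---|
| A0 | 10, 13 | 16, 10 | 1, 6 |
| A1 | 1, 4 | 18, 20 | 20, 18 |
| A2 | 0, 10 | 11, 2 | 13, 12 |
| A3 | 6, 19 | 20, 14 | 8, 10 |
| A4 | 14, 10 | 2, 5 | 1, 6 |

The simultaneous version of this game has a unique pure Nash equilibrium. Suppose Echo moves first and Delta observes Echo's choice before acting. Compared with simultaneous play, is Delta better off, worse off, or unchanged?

Backward induction with Echo moving first.
- Light: BR = A4, leader payoff 10.
- Medium: BR = A3, leader payoff 14.
- Heavy: BR = A1, leader payoff 18.
Maximizing over 10, 14, 18, Echo chooses Heavy. Subgame-perfect outcome: (A1, Heavy) with payoffs (20, 18).
Now find the simultaneous Nash equilibrium.
Delta's best replies: Light→A4; Medium→A3; Heavy→A1.
Echo's best replies: A0→Light; A1→Medium; A2→Heavy; A3→Light; A4→Light.
The unique mutual best reply is (A4, Light), giving (14, 10).
Delta earns 20 sequentially versus 14 at the Nash outcome: better off.

better off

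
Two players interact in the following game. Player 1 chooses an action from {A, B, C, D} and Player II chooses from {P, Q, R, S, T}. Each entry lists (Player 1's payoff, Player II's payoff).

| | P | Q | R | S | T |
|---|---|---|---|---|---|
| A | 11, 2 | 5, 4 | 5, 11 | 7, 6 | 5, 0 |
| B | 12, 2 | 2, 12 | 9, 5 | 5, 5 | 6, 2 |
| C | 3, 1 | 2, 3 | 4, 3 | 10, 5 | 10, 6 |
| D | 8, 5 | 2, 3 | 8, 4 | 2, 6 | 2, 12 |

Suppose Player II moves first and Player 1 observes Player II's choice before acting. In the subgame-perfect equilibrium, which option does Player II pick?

T

Player 1 best-responds to each possible Player II move:
- P → Player 1 plays B (best of 11, 12, 3, 8); Player II gets 2.
- Q → Player 1 plays A (best of 5, 2, 2, 2); Player II gets 4.
- R → Player 1 plays B (best of 5, 9, 4, 8); Player II gets 5.
- S → Player 1 plays C (best of 7, 5, 10, 2); Player II gets 5.
- T → Player 1 plays C (best of 5, 6, 10, 2); Player II gets 6.
Maximizing over 2, 4, 5, 5, 6, Player II chooses T. Subgame-perfect outcome: (C, T) with payoffs (10, 6).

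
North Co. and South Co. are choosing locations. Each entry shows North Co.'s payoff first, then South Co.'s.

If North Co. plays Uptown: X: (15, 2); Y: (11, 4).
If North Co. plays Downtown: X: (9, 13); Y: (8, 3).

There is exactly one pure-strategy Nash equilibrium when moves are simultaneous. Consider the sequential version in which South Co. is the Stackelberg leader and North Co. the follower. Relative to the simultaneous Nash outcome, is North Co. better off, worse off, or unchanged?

unchanged

Solve by backward induction (South Co. leads).
- X: North Co. compares 15, 9 and picks Uptown; South Co. would get 2.
- Y: North Co. compares 11, 8 and picks Uptown; South Co. would get 4.
Among 2, 4, the best is 4 at Y. Subgame-perfect outcome: (Uptown, Y) with payoffs (11, 4).
For the simultaneous game, intersect best replies.
North Co.'s best replies: X→Uptown; Y→Uptown.
South Co.'s best replies: Uptown→Y; Downtown→X.
Only (Uptown, Y) has each player best-responding; Nash payoffs (11, 4).
North Co. earns 11 sequentially versus 11 at the Nash outcome: unchanged.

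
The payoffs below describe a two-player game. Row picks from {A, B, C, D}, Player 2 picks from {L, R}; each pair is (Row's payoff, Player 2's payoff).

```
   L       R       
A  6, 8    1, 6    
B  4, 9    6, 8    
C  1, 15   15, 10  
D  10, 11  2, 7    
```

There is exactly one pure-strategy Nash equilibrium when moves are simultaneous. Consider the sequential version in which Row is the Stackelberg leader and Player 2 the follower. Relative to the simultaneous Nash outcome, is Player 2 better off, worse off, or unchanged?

unchanged

Work backward from Player 2's decision.
- A: Player 2 compares 8, 6 and picks L; Row would get 6.
- B: Player 2 compares 9, 8 and picks L; Row would get 4.
- C: Player 2 compares 15, 10 and picks L; Row would get 1.
- D: Player 2 compares 11, 7 and picks L; Row would get 10.
Maximizing over 6, 4, 1, 10, Row chooses D. Subgame-perfect outcome: (D, L) with payoffs (10, 11).
For the simultaneous game, intersect best replies.
Row's best replies: L→D; R→C.
Player 2's best replies: A→L; B→L; C→L; D→L.
The unique mutual best reply is (D, L), giving (10, 11).
Player 2 earns 11 sequentially versus 11 at the Nash outcome: unchanged.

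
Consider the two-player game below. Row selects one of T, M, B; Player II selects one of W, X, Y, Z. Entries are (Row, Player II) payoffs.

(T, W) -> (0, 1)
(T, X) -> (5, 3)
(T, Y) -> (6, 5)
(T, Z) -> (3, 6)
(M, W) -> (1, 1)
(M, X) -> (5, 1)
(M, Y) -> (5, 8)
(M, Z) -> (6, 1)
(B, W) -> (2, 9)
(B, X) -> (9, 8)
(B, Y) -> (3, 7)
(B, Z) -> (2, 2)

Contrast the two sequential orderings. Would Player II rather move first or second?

If Row leads: Player II's best replies are T→Z, M→Y, B→W; Row's induced payoffs 3, 5, 2; outcome (M, Y), payoffs (5, 8).
If Player II leads: Row's best replies are W→B, X→B, Y→T, Z→M; Player II's induced payoffs 9, 8, 5, 1; outcome (B, W), payoffs (2, 9).
Player II gets 9 moving first and 8 moving second, so Player II prefers to move first.

first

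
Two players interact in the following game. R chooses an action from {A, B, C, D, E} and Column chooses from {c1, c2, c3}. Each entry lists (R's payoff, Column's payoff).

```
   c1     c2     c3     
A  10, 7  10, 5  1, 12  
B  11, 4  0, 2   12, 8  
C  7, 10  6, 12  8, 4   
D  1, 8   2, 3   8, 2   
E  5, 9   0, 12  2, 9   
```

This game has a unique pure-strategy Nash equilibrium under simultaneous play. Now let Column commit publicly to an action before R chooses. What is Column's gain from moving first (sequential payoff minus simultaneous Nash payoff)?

Backward induction with Column moving first.
- c1 → R plays B (best of 10, 11, 7, 1, 5); Column gets 4.
- c2 → R plays A (best of 10, 0, 6, 2, 0); Column gets 5.
- c3 → R plays B (best of 1, 12, 8, 8, 2); Column gets 8.
Maximizing over 4, 5, 8, Column chooses c3. Subgame-perfect outcome: (B, c3) with payoffs (12, 8).
Now find the simultaneous Nash equilibrium.
R's best replies: c1→B; c2→A; c3→B.
Column's best replies: A→c3; B→c3; C→c2; D→c1; E→c2.
The unique mutual best reply is (B, c3), giving (12, 8).
Column's commitment gain: 8 − 8 = 0.

0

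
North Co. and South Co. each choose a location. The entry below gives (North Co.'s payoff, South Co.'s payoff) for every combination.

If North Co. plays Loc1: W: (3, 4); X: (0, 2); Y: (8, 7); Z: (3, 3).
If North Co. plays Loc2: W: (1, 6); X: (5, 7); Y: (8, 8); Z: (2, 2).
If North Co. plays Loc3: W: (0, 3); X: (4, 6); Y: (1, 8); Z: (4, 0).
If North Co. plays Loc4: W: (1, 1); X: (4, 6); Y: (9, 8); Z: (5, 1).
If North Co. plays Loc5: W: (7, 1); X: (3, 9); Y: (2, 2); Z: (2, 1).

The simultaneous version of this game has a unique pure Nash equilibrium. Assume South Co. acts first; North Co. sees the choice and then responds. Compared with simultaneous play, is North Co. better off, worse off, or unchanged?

Work backward from North Co.'s decision.
- W: North Co. compares 3, 1, 0, 1, 7 and picks Loc5; South Co. would get 1.
- X: North Co. compares 0, 5, 4, 4, 3 and picks Loc2; South Co. would get 7.
- Y: North Co. compares 8, 8, 1, 9, 2 and picks Loc4; South Co. would get 8.
- Z: North Co. compares 3, 2, 4, 5, 2 and picks Loc4; South Co. would get 1.
South Co.'s induced payoffs are 1, 7, 8, 1, so South Co. commits to Y. Subgame-perfect outcome: (Loc4, Y) with payoffs (9, 8).
Now find the simultaneous Nash equilibrium.
North Co.'s best replies: W→Loc5; X→Loc2; Y→Loc4; Z→Loc4.
South Co.'s best replies: Loc1→Y; Loc2→Y; Loc3→Y; Loc4→Y; Loc5→X.
The unique mutual best reply is (Loc4, Y), giving (9, 8).
North Co. earns 9 sequentially versus 9 at the Nash outcome: unchanged.

unchanged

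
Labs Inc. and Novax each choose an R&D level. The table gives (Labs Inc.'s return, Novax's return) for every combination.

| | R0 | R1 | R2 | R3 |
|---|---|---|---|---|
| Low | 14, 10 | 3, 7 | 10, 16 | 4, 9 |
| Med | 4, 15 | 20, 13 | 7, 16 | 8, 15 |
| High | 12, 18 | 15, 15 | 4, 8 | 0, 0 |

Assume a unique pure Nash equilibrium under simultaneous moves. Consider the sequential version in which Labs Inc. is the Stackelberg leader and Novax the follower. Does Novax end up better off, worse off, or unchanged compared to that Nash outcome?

Solve by backward induction (Labs Inc. leads).
- Low → Novax plays R2 (best of 10, 7, 16, 9); Labs Inc. gets 10.
- Med → Novax plays R2 (best of 15, 13, 16, 15); Labs Inc. gets 7.
- High → Novax plays R0 (best of 18, 15, 8, 0); Labs Inc. gets 12.
Among 10, 7, 12, the best is 12 at High. Subgame-perfect outcome: (High, R0) with payoffs (12, 18).
For the simultaneous game, intersect best replies.
Labs Inc.'s best replies: R0→Low; R1→Med; R2→Low; R3→Med.
Novax's best replies: Low→R2; Med→R2; High→R0.
The unique mutual best reply is (Low, R2), giving (10, 16).
Novax earns 18 sequentially versus 16 at the Nash outcome: better off.

better off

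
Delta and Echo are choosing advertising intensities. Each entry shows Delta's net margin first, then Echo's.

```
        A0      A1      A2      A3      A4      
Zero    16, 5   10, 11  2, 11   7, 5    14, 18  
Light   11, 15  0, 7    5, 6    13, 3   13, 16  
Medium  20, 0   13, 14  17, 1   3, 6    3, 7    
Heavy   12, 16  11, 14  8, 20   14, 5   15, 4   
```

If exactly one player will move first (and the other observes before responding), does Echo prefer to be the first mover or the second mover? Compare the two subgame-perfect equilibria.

If Delta leads: Echo's best replies are Zero→A4, Light→A4, Medium→A1, Heavy→A2; Delta's induced payoffs 14, 13, 13, 8; outcome (Zero, A4), payoffs (14, 18).
If Echo leads: Delta's best replies are A0→Medium, A1→Medium, A2→Medium, A3→Heavy, A4→Heavy; Echo's induced payoffs 0, 14, 1, 5, 4; outcome (Medium, A1), payoffs (13, 14).
Echo gets 14 moving first and 18 moving second, so Echo prefers to move second.

second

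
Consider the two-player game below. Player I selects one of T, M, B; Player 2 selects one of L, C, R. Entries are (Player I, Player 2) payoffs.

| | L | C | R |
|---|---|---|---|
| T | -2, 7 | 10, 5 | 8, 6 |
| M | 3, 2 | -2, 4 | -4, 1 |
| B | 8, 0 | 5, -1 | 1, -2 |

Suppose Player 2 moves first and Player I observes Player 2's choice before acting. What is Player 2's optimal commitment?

R

Player I best-responds to each possible Player 2 move:
- L: Player I compares -2, 3, 8 and picks B; Player 2 would get 0.
- C: Player I compares 10, -2, 5 and picks T; Player 2 would get 5.
- R: Player I compares 8, -4, 1 and picks T; Player 2 would get 6.
Maximizing over 0, 5, 6, Player 2 chooses R. Subgame-perfect outcome: (T, R) with payoffs (8, 6).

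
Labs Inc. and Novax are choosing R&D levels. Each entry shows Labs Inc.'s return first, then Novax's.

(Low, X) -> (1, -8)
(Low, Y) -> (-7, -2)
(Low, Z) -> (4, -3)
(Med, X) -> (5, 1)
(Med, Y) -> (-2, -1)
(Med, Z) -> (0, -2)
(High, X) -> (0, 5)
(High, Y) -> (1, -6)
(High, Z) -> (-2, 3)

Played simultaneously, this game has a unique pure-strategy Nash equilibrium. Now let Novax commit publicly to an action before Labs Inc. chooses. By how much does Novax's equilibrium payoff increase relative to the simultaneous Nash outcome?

0

Labs Inc. best-responds to each possible Novax move:
- X: Labs Inc. compares 1, 5, 0 and picks Med; Novax would get 1.
- Y: Labs Inc. compares -7, -2, 1 and picks High; Novax would get -6.
- Z: Labs Inc. compares 4, 0, -2 and picks Low; Novax would get -3.
Novax's induced payoffs are 1, -6, -3, so Novax commits to X. Subgame-perfect outcome: (Med, X) with payoffs (5, 1).
For the simultaneous game, intersect best replies.
Labs Inc.'s best replies: X→Med; Y→High; Z→Low.
Novax's best replies: Low→Y; Med→X; High→X.
The unique mutual best reply is (Med, X), giving (5, 1).
Novax's commitment gain: 1 − 1 = 0.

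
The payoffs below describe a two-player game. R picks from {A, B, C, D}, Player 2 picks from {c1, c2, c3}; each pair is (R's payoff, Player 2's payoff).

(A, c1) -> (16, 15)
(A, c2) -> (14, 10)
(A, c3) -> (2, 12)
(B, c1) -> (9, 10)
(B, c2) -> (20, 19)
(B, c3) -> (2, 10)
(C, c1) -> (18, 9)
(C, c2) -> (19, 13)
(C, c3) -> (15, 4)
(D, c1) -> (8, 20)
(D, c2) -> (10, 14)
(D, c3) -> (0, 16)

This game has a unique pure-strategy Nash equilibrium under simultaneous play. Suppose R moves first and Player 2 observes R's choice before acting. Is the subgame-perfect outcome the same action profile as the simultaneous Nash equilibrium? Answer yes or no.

yes

Backward induction with R moving first.
- A: BR = c1, leader payoff 16.
- B: BR = c2, leader payoff 20.
- C: BR = c2, leader payoff 19.
- D: BR = c1, leader payoff 8.
Maximizing over 16, 20, 19, 8, R chooses B. Subgame-perfect outcome: (B, c2) with payoffs (20, 19).
Under simultaneous play:
R's best replies: c1→C; c2→B; c3→C.
Player 2's best replies: A→c1; B→c2; C→c2; D→c1.
The unique mutual best reply is (B, c2), giving (20, 19).
Sequential outcome (B, c2) coincides with the Nash profile (B, c2).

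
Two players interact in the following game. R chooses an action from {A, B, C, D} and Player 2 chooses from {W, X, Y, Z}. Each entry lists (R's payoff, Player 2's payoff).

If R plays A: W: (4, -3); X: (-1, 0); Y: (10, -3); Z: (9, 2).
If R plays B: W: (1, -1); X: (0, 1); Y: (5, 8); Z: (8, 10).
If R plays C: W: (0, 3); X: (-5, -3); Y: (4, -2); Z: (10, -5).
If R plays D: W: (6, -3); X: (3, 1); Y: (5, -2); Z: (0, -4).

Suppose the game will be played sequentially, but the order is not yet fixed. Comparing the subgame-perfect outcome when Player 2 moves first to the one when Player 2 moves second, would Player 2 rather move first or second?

If R leads: Player 2's best replies are A→Z, B→Z, C→W, D→X; R's induced payoffs 9, 8, 0, 3; outcome (A, Z), payoffs (9, 2).
If Player 2 leads: R's best replies are W→D, X→D, Y→A, Z→C; Player 2's induced payoffs -3, 1, -3, -5; outcome (D, X), payoffs (3, 1).
Player 2 gets 1 moving first and 2 moving second, so Player 2 prefers to move second.

second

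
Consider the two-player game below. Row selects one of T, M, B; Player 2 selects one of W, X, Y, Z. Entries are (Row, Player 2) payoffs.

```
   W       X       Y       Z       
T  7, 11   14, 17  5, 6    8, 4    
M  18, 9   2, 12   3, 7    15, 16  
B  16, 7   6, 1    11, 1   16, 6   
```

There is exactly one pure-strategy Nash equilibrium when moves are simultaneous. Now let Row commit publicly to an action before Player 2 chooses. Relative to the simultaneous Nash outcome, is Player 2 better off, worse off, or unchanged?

Work backward from Player 2's decision.
- T: BR = X, leader payoff 14.
- M: BR = Z, leader payoff 15.
- B: BR = W, leader payoff 16.
Among 14, 15, 16, the best is 16 at B. Subgame-perfect outcome: (B, W) with payoffs (16, 7).
Now find the simultaneous Nash equilibrium.
Row's best replies: W→M; X→T; Y→B; Z→B.
Player 2's best replies: T→X; M→Z; B→W.
Only (T, X) has each player best-responding; Nash payoffs (14, 17).
Player 2 earns 7 sequentially versus 17 at the Nash outcome: worse off.

worse off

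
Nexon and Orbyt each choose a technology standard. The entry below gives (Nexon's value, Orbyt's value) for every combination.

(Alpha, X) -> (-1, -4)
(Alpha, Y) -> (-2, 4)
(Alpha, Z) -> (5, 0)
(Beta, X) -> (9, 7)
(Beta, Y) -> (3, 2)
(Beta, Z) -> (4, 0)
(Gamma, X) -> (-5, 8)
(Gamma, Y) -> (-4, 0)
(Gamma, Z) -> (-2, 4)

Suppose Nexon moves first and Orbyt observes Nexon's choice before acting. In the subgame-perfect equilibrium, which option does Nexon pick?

Backward induction with Nexon moving first.
- Alpha: BR = Y, leader payoff -2.
- Beta: BR = X, leader payoff 9.
- Gamma: BR = X, leader payoff -5.
Nexon's induced payoffs are -2, 9, -5, so Nexon commits to Beta. Subgame-perfect outcome: (Beta, X) with payoffs (9, 7).

Beta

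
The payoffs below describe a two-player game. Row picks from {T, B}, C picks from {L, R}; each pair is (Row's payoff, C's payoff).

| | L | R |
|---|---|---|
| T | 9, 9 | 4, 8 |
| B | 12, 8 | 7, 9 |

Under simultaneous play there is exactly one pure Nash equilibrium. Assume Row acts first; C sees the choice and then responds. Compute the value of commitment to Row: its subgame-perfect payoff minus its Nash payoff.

C best-responds to each possible Row move:
- T: C compares 9, 8 and picks L; Row would get 9.
- B: C compares 8, 9 and picks R; Row would get 7.
Among 9, 7, the best is 9 at T. Subgame-perfect outcome: (T, L) with payoffs (9, 9).
For the simultaneous game, intersect best replies.
Row's best replies: L→B; R→B.
C's best replies: T→L; B→R.
The unique mutual best reply is (B, R), giving (7, 9).
Row's commitment gain: 9 − 7 = 2.

2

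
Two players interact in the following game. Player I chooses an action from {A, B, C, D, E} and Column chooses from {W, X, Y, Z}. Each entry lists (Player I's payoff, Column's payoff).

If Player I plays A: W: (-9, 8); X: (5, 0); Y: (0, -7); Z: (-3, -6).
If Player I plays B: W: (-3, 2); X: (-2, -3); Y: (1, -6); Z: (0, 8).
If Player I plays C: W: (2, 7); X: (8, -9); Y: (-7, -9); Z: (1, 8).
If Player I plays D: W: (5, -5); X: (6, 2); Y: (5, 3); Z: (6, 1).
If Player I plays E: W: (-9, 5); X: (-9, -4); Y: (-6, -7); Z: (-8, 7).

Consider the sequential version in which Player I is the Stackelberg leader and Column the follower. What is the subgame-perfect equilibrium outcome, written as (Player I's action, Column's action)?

(D, Y)

Column best-responds to each possible Player I move:
- A: Column compares 8, 0, -7, -6 and picks W; Player I would get -9.
- B: Column compares 2, -3, -6, 8 and picks Z; Player I would get 0.
- C: Column compares 7, -9, -9, 8 and picks Z; Player I would get 1.
- D: Column compares -5, 2, 3, 1 and picks Y; Player I would get 5.
- E: Column compares 5, -4, -7, 7 and picks Z; Player I would get -8.
Player I's induced payoffs are -9, 0, 1, 5, -8, so Player I commits to D. Subgame-perfect outcome: (D, Y) with payoffs (5, 3).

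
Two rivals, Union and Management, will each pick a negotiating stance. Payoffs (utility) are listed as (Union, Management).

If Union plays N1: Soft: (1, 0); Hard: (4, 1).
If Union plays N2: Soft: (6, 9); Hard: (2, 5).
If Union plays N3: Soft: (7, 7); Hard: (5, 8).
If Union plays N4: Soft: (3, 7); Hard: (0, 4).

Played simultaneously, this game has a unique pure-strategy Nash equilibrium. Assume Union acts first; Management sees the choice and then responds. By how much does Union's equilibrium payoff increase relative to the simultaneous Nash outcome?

Solve by backward induction (Union leads).
- N1: BR = Hard, leader payoff 4.
- N2: BR = Soft, leader payoff 6.
- N3: BR = Hard, leader payoff 5.
- N4: BR = Soft, leader payoff 3.
Among 4, 6, 5, 3, the best is 6 at N2. Subgame-perfect outcome: (N2, Soft) with payoffs (6, 9).
For the simultaneous game, intersect best replies.
Union's best replies: Soft→N3; Hard→N3.
Management's best replies: N1→Hard; N2→Soft; N3→Hard; N4→Soft.
The unique mutual best reply is (N3, Hard), giving (5, 8).
Union's commitment gain: 6 − 5 = 1.

1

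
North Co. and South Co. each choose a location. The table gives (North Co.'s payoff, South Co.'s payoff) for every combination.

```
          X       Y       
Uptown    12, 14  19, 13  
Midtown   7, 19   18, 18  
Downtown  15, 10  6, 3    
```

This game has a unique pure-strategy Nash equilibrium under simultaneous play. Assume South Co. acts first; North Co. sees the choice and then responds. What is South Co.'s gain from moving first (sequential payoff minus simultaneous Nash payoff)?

Solve by backward induction (South Co. leads).
- X: BR = Downtown, leader payoff 10.
- Y: BR = Uptown, leader payoff 13.
Among 10, 13, the best is 13 at Y. Subgame-perfect outcome: (Uptown, Y) with payoffs (19, 13).
Now find the simultaneous Nash equilibrium.
North Co.'s best replies: X→Downtown; Y→Uptown.
South Co.'s best replies: Uptown→X; Midtown→X; Downtown→X.
Only (Downtown, X) has each player best-responding; Nash payoffs (15, 10).
South Co.'s commitment gain: 13 − 10 = 3.

3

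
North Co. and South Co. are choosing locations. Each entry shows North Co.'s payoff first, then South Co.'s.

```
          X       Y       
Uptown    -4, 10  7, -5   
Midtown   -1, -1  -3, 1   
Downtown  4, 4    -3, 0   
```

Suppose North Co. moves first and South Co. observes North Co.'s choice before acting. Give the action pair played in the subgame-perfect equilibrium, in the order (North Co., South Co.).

South Co. best-responds to each possible North Co. move:
- Uptown: South Co. compares 10, -5 and picks X; North Co. would get -4.
- Midtown: South Co. compares -1, 1 and picks Y; North Co. would get -3.
- Downtown: South Co. compares 4, 0 and picks X; North Co. would get 4.
Among -4, -3, 4, the best is 4 at Downtown. Subgame-perfect outcome: (Downtown, X) with payoffs (4, 4).

(Downtown, X)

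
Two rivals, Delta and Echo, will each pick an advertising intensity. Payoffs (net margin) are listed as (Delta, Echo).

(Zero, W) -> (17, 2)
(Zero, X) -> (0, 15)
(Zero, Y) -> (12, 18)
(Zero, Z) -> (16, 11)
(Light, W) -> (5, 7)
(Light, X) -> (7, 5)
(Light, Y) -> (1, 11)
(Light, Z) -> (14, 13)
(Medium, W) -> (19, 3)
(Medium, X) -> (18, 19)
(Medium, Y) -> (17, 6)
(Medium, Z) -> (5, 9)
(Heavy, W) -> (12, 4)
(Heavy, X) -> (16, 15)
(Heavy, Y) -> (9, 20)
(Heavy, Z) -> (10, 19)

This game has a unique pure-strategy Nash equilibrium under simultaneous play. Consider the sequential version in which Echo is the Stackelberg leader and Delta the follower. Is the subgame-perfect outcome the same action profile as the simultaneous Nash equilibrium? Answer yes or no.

Solve by backward induction (Echo leads).
- W → Delta plays Medium (best of 17, 5, 19, 12); Echo gets 3.
- X → Delta plays Medium (best of 0, 7, 18, 16); Echo gets 19.
- Y → Delta plays Medium (best of 12, 1, 17, 9); Echo gets 6.
- Z → Delta plays Zero (best of 16, 14, 5, 10); Echo gets 11.
Among 3, 19, 6, 11, the best is 19 at X. Subgame-perfect outcome: (Medium, X) with payoffs (18, 19).
Now find the simultaneous Nash equilibrium.
Delta's best replies: W→Medium; X→Medium; Y→Medium; Z→Zero.
Echo's best replies: Zero→Y; Light→Z; Medium→X; Heavy→Y.
Only (Medium, X) has each player best-responding; Nash payoffs (18, 19).
Sequential outcome (Medium, X) coincides with the Nash profile (Medium, X).

yes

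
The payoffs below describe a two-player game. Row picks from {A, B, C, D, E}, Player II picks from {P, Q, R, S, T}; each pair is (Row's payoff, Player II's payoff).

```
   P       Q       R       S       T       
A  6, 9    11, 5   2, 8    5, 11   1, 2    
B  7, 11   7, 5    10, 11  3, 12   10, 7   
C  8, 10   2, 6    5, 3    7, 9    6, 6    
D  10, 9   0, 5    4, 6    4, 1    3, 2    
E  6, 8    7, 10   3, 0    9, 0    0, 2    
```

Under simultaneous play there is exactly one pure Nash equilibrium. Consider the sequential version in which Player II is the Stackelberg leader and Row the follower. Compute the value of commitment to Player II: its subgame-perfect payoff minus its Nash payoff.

2

Work backward from Row's decision.
- P: Row compares 6, 7, 8, 10, 6 and picks D; Player II would get 9.
- Q: Row compares 11, 7, 2, 0, 7 and picks A; Player II would get 5.
- R: Row compares 2, 10, 5, 4, 3 and picks B; Player II would get 11.
- S: Row compares 5, 3, 7, 4, 9 and picks E; Player II would get 0.
- T: Row compares 1, 10, 6, 3, 0 and picks B; Player II would get 7.
Among 9, 5, 11, 0, 7, the best is 11 at R. Subgame-perfect outcome: (B, R) with payoffs (10, 11).
Now find the simultaneous Nash equilibrium.
Row's best replies: P→D; Q→A; R→B; S→E; T→B.
Player II's best replies: A→S; B→S; C→P; D→P; E→Q.
Only (D, P) has each player best-responding; Nash payoffs (10, 9).
Player II's commitment gain: 11 − 9 = 2.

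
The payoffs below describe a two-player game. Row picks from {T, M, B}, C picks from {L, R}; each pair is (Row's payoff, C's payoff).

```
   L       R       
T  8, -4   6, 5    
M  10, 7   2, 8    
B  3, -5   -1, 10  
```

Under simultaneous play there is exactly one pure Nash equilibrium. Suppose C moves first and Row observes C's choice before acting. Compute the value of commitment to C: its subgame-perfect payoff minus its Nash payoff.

Solve by backward induction (C leads).
- L → Row plays M (best of 8, 10, 3); C gets 7.
- R → Row plays T (best of 6, 2, -1); C gets 5.
C's induced payoffs are 7, 5, so C commits to L. Subgame-perfect outcome: (M, L) with payoffs (10, 7).
For the simultaneous game, intersect best replies.
Row's best replies: L→M; R→T.
C's best replies: T→R; M→R; B→R.
The unique mutual best reply is (T, R), giving (6, 5).
C's commitment gain: 7 − 5 = 2.

2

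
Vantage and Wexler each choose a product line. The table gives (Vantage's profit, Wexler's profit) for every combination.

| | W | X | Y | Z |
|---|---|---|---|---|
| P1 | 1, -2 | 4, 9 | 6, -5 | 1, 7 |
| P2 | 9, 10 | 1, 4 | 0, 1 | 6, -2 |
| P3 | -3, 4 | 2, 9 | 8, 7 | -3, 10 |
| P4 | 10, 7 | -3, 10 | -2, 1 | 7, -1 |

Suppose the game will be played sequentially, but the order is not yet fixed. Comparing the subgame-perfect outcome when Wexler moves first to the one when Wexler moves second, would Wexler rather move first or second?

If Vantage leads: Wexler's best replies are P1→X, P2→W, P3→Z, P4→X; Vantage's induced payoffs 4, 9, -3, -3; outcome (P2, W), payoffs (9, 10).
If Wexler leads: Vantage's best replies are W→P4, X→P1, Y→P3, Z→P4; Wexler's induced payoffs 7, 9, 7, -1; outcome (P1, X), payoffs (4, 9).
Wexler gets 9 moving first and 10 moving second, so Wexler prefers to move second.

second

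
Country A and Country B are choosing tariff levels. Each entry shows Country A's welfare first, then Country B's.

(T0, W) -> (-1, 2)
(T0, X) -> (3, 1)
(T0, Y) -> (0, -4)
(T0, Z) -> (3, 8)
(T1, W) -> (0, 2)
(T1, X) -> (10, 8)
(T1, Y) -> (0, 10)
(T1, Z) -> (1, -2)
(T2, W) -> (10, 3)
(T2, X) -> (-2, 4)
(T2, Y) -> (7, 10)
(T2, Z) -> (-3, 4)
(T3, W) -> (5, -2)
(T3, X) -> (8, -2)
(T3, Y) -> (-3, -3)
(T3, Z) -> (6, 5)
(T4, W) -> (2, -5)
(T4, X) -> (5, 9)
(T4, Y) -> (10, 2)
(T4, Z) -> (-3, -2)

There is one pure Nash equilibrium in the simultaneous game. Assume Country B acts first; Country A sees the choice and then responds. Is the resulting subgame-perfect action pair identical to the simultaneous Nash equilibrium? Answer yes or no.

no

Solve by backward induction (Country B leads).
- W: Country A compares -1, 0, 10, 5, 2 and picks T2; Country B would get 3.
- X: Country A compares 3, 10, -2, 8, 5 and picks T1; Country B would get 8.
- Y: Country A compares 0, 0, 7, -3, 10 and picks T4; Country B would get 2.
- Z: Country A compares 3, 1, -3, 6, -3 and picks T3; Country B would get 5.
Country B's induced payoffs are 3, 8, 2, 5, so Country B commits to X. Subgame-perfect outcome: (T1, X) with payoffs (10, 8).
Under simultaneous play:
Country A's best replies: W→T2; X→T1; Y→T4; Z→T3.
Country B's best replies: T0→Z; T1→Y; T2→Y; T3→Z; T4→X.
Only (T3, Z) has each player best-responding; Nash payoffs (6, 5).
Sequential outcome (T1, X) differs from the Nash profile (T3, Z).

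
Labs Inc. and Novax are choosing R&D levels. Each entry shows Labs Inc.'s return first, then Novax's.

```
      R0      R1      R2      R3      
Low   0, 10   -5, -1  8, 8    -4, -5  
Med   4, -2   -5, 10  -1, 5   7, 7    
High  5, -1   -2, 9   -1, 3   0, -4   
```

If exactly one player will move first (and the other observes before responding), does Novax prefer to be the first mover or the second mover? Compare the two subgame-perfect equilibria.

second

If Labs Inc. leads: Novax's best replies are Low→R0, Med→R1, High→R1; Labs Inc.'s induced payoffs 0, -5, -2; outcome (Low, R0), payoffs (0, 10).
If Novax leads: Labs Inc.'s best replies are R0→High, R1→High, R2→Low, R3→Med; Novax's induced payoffs -1, 9, 8, 7; outcome (High, R1), payoffs (-2, 9).
Novax gets 9 moving first and 10 moving second, so Novax prefers to move second.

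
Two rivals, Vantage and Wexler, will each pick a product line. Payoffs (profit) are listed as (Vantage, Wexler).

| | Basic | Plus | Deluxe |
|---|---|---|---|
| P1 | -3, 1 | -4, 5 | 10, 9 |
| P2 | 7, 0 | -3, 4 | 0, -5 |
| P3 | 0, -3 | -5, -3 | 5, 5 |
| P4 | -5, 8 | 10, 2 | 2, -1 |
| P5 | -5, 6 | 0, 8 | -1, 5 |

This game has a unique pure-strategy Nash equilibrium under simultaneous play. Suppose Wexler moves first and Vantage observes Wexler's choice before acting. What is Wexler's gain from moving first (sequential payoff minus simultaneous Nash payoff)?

0

Work backward from Vantage's decision.
- Basic → Vantage plays P2 (best of -3, 7, 0, -5, -5); Wexler gets 0.
- Plus → Vantage plays P4 (best of -4, -3, -5, 10, 0); Wexler gets 2.
- Deluxe → Vantage plays P1 (best of 10, 0, 5, 2, -1); Wexler gets 9.
Among 0, 2, 9, the best is 9 at Deluxe. Subgame-perfect outcome: (P1, Deluxe) with payoffs (10, 9).
Now find the simultaneous Nash equilibrium.
Vantage's best replies: Basic→P2; Plus→P4; Deluxe→P1.
Wexler's best replies: P1→Deluxe; P2→Plus; P3→Deluxe; P4→Basic; P5→Plus.
Only (P1, Deluxe) has each player best-responding; Nash payoffs (10, 9).
Wexler's commitment gain: 9 − 9 = 0.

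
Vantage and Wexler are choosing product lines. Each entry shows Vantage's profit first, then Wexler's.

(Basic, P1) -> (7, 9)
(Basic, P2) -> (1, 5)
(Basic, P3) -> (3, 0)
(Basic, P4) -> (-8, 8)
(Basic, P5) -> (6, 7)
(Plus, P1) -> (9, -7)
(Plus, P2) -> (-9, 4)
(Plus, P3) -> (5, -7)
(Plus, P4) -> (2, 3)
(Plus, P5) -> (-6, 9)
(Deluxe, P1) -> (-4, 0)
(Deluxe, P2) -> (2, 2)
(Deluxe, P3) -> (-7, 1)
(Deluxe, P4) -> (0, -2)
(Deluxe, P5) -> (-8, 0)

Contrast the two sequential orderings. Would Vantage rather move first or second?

first

If Vantage leads: Wexler's best replies are Basic→P1, Plus→P5, Deluxe→P2; Vantage's induced payoffs 7, -6, 2; outcome (Basic, P1), payoffs (7, 9).
If Wexler leads: Vantage's best replies are P1→Plus, P2→Deluxe, P3→Plus, P4→Plus, P5→Basic; Wexler's induced payoffs -7, 2, -7, 3, 7; outcome (Basic, P5), payoffs (6, 7).
Vantage gets 7 moving first and 6 moving second, so Vantage prefers to move first.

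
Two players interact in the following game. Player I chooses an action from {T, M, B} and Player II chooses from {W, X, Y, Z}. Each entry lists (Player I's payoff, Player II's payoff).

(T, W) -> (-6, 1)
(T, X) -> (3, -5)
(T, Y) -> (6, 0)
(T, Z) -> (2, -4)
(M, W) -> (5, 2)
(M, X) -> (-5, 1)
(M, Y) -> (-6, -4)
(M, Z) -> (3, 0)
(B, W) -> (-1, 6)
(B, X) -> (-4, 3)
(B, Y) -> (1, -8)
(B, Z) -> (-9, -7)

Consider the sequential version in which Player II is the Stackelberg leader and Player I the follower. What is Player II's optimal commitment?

W

Backward induction with Player II moving first.
- W → Player I plays M (best of -6, 5, -1); Player II gets 2.
- X → Player I plays T (best of 3, -5, -4); Player II gets -5.
- Y → Player I plays T (best of 6, -6, 1); Player II gets 0.
- Z → Player I plays M (best of 2, 3, -9); Player II gets 0.
Player II's induced payoffs are 2, -5, 0, 0, so Player II commits to W. Subgame-perfect outcome: (M, W) with payoffs (5, 2).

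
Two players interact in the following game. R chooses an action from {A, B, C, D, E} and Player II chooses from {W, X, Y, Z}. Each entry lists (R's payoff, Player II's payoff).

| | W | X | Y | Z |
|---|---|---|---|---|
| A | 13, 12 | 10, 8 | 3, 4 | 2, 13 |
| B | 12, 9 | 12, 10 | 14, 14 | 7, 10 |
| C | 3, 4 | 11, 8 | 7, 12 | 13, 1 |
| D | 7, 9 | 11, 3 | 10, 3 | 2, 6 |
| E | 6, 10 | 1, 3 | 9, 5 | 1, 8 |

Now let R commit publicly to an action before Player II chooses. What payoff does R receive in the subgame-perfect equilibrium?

14

Solve by backward induction (R leads).
- A → Player II plays Z (best of 12, 8, 4, 13); R gets 2.
- B → Player II plays Y (best of 9, 10, 14, 10); R gets 14.
- C → Player II plays Y (best of 4, 8, 12, 1); R gets 7.
- D → Player II plays W (best of 9, 3, 3, 6); R gets 7.
- E → Player II plays W (best of 10, 3, 5, 8); R gets 6.
Among 2, 14, 7, 7, 6, the best is 14 at B. Subgame-perfect outcome: (B, Y) with payoffs (14, 14).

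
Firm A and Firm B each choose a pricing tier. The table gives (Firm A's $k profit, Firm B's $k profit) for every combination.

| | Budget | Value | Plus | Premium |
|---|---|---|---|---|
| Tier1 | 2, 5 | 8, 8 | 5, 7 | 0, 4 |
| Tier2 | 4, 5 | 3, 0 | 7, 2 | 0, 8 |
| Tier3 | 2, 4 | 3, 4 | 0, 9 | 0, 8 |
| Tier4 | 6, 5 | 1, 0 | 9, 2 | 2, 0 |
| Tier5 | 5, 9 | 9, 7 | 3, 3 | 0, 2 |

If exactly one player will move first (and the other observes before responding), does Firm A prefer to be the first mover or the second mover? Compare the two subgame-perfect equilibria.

second

If Firm A leads: Firm B's best replies are Tier1→Value, Tier2→Premium, Tier3→Plus, Tier4→Budget, Tier5→Budget; Firm A's induced payoffs 8, 0, 0, 6, 5; outcome (Tier1, Value), payoffs (8, 8).
If Firm B leads: Firm A's best replies are Budget→Tier4, Value→Tier5, Plus→Tier4, Premium→Tier4; Firm B's induced payoffs 5, 7, 2, 0; outcome (Tier5, Value), payoffs (9, 7).
Firm A gets 8 moving first and 9 moving second, so Firm A prefers to move second.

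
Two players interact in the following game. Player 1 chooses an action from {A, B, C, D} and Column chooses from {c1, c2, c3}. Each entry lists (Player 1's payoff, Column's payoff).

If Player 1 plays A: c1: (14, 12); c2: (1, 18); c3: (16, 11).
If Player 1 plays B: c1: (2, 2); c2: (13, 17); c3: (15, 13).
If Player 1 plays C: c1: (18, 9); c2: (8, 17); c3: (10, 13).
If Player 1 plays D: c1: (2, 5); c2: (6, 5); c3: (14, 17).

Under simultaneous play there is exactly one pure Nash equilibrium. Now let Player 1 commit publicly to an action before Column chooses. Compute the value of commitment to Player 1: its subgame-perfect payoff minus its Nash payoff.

Solve by backward induction (Player 1 leads).
- A: BR = c2, leader payoff 1.
- B: BR = c2, leader payoff 13.
- C: BR = c2, leader payoff 8.
- D: BR = c3, leader payoff 14.
Maximizing over 1, 13, 8, 14, Player 1 chooses D. Subgame-perfect outcome: (D, c3) with payoffs (14, 17).
Now find the simultaneous Nash equilibrium.
Player 1's best replies: c1→C; c2→B; c3→A.
Column's best replies: A→c2; B→c2; C→c2; D→c3.
The unique mutual best reply is (B, c2), giving (13, 17).
Player 1's commitment gain: 14 − 13 = 1.

1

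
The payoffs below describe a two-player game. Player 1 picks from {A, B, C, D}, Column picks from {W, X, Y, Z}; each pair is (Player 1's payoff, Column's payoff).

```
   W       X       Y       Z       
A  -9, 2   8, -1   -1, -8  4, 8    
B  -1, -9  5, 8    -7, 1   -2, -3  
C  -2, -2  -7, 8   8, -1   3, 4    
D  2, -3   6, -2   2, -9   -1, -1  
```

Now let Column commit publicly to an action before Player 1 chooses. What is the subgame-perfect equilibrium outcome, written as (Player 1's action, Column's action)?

(A, Z)

Solve by backward induction (Column leads).
- W → Player 1 plays D (best of -9, -1, -2, 2); Column gets -3.
- X → Player 1 plays A (best of 8, 5, -7, 6); Column gets -1.
- Y → Player 1 plays C (best of -1, -7, 8, 2); Column gets -1.
- Z → Player 1 plays A (best of 4, -2, 3, -1); Column gets 8.
Maximizing over -3, -1, -1, 8, Column chooses Z. Subgame-perfect outcome: (A, Z) with payoffs (4, 8).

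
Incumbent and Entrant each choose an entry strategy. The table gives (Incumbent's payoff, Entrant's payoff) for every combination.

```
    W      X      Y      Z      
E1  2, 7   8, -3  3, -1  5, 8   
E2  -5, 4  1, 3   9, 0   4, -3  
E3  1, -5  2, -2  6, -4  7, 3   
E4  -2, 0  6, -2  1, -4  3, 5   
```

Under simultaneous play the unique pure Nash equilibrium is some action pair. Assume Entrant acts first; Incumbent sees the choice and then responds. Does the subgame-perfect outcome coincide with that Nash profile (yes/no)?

Backward induction with Entrant moving first.
- W: BR = E1, leader payoff 7.
- X: BR = E1, leader payoff -3.
- Y: BR = E2, leader payoff 0.
- Z: BR = E3, leader payoff 3.
Entrant's induced payoffs are 7, -3, 0, 3, so Entrant commits to W. Subgame-perfect outcome: (E1, W) with payoffs (2, 7).
Now find the simultaneous Nash equilibrium.
Incumbent's best replies: W→E1; X→E1; Y→E2; Z→E3.
Entrant's best replies: E1→Z; E2→W; E3→Z; E4→Z.
Only (E3, Z) has each player best-responding; Nash payoffs (7, 3).
Sequential outcome (E1, W) differs from the Nash profile (E3, Z).

no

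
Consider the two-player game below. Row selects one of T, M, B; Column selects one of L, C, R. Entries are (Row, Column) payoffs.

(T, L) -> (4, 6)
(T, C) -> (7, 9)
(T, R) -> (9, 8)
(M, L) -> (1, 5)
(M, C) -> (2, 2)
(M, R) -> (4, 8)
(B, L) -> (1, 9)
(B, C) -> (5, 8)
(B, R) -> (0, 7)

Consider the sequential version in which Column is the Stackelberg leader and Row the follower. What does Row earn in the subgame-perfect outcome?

Solve by backward induction (Column leads).
- L → Row plays T (best of 4, 1, 1); Column gets 6.
- C → Row plays T (best of 7, 2, 5); Column gets 9.
- R → Row plays T (best of 9, 4, 0); Column gets 8.
Among 6, 9, 8, the best is 9 at C. Subgame-perfect outcome: (T, C) with payoffs (7, 9).

7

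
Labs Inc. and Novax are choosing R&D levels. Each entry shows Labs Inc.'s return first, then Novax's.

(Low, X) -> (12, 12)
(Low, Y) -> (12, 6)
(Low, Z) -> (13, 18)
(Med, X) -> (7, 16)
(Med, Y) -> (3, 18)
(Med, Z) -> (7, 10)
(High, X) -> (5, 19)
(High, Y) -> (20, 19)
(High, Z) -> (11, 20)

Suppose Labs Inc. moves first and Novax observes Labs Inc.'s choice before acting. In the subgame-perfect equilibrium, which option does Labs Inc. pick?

Backward induction with Labs Inc. moving first.
- Low: BR = Z, leader payoff 13.
- Med: BR = Y, leader payoff 3.
- High: BR = Z, leader payoff 11.
Labs Inc.'s induced payoffs are 13, 3, 11, so Labs Inc. commits to Low. Subgame-perfect outcome: (Low, Z) with payoffs (13, 18).

Low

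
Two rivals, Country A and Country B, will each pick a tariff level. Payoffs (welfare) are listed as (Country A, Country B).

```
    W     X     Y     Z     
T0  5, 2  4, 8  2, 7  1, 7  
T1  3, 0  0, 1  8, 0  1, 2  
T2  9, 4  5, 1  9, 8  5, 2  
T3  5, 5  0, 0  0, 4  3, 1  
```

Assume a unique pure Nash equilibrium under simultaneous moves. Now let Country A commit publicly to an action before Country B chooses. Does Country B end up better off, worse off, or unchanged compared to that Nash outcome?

unchanged

Work backward from Country B's decision.
- T0: Country B compares 2, 8, 7, 7 and picks X; Country A would get 4.
- T1: Country B compares 0, 1, 0, 2 and picks Z; Country A would get 1.
- T2: Country B compares 4, 1, 8, 2 and picks Y; Country A would get 9.
- T3: Country B compares 5, 0, 4, 1 and picks W; Country A would get 5.
Maximizing over 4, 1, 9, 5, Country A chooses T2. Subgame-perfect outcome: (T2, Y) with payoffs (9, 8).
Under simultaneous play:
Country A's best replies: W→T2; X→T2; Y→T2; Z→T2.
Country B's best replies: T0→X; T1→Z; T2→Y; T3→W.
Only (T2, Y) has each player best-responding; Nash payoffs (9, 8).
Country B earns 8 sequentially versus 8 at the Nash outcome: unchanged.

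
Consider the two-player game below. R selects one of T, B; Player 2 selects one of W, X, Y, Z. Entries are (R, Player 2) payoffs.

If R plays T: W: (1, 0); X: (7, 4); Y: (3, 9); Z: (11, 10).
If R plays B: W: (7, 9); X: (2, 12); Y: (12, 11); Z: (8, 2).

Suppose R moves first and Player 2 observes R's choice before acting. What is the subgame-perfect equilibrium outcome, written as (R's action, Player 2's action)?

Solve by backward induction (R leads).
- T: BR = Z, leader payoff 11.
- B: BR = X, leader payoff 2.
Among 11, 2, the best is 11 at T. Subgame-perfect outcome: (T, Z) with payoffs (11, 10).

(T, Z)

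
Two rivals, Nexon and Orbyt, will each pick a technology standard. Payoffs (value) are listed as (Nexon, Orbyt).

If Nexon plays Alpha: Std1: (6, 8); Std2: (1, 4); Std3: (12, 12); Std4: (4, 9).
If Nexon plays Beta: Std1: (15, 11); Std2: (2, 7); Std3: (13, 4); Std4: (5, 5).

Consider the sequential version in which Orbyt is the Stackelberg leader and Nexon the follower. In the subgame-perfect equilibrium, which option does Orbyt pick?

Solve by backward induction (Orbyt leads).
- Std1: BR = Beta, leader payoff 11.
- Std2: BR = Beta, leader payoff 7.
- Std3: BR = Beta, leader payoff 4.
- Std4: BR = Beta, leader payoff 5.
Among 11, 7, 4, 5, the best is 11 at Std1. Subgame-perfect outcome: (Beta, Std1) with payoffs (15, 11).

Std1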